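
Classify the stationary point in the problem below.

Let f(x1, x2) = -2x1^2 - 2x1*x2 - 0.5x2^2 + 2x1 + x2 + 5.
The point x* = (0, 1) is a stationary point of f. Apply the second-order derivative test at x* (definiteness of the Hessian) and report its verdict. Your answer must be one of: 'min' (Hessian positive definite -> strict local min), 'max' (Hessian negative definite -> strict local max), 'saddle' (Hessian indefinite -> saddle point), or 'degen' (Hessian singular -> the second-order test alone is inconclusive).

Compute the Hessian H = grad^2 f:
  H = [[-4, -2], [-2, -1]]
Verify stationarity: grad f(x*) = H x* + g = (0, 0).
Eigenvalues of H: -5, 0.
H has a zero eigenvalue (singular; negative semidefinite but not definite), so H is neither positive definite, negative definite, nor indefinite. The second-order test alone is inconclusive -> degen.
(Indeed, f is constant along the null direction of H through x*, so x* is not a strict local extremum.)

degen


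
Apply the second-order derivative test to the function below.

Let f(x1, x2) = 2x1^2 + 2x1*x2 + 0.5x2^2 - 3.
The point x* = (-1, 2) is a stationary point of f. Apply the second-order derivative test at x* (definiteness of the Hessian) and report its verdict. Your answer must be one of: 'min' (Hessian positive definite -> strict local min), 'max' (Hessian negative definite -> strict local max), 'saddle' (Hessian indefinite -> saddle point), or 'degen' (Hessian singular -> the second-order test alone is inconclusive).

Compute the Hessian H = grad^2 f:
  H = [[4, 2], [2, 1]]
Verify stationarity: grad f(x*) = H x* + g = (0, 0).
Eigenvalues of H: 0, 5.
H has a zero eigenvalue (singular; positive semidefinite but not definite), so H is neither positive definite, negative definite, nor indefinite. The second-order test alone is inconclusive -> degen.
(Indeed, f is constant along the null direction of H through x*, so x* is not a strict local extremum.)

degen


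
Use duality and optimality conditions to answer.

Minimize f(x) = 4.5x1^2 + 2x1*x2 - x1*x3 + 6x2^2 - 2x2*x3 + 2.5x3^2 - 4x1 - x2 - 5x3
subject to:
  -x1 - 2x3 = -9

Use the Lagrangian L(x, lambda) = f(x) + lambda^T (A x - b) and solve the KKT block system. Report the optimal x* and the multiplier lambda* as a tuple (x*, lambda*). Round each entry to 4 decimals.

Form the Lagrangian:
  L(x, lambda) = (1/2) x^T Q x + c^T x + lambda^T (A x - b)
Stationarity (grad_x L = 0): Q x + c + A^T lambda = 0.
Primal feasibility: A x = b.

This gives the KKT block system:
  [ Q   A^T ] [ x     ]   [-c ]
  [ A    0  ] [ lambda ] = [ b ]

Solving the linear system:
  x*      = (1.4048, 0.4821, 3.7976)
  lambda* = (5.8095)
  f(x*)   = 13.5982

x* = (1.4048, 0.4821, 3.7976), lambda* = (5.8095)


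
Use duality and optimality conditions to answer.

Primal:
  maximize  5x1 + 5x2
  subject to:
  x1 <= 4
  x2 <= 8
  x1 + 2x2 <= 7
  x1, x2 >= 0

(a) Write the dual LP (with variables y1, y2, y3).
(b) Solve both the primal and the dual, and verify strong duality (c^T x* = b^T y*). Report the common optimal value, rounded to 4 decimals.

The standard primal-dual pair for 'max c^T x s.t. A x <= b, x >= 0' is:
  Dual:  min b^T y  s.t.  A^T y >= c,  y >= 0.

So the dual LP is:
  minimize  4y1 + 8y2 + 7y3
  subject to:
    y1 + y3 >= 5
    y2 + 2y3 >= 5
    y1, y2, y3 >= 0

Solving the primal: x* = (4, 1.5).
  primal value c^T x* = 27.5.
Solving the dual: y* = (2.5, 0, 2.5).
  dual value b^T y* = 27.5.
Strong duality: c^T x* = b^T y*. Confirmed.

27.5


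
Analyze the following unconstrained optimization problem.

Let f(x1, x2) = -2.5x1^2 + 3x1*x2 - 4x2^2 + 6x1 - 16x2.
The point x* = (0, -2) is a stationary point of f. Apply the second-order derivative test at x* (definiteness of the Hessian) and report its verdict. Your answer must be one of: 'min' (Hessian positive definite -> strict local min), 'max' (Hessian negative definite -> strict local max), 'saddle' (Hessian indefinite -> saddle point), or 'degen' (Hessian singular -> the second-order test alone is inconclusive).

Compute the Hessian H = grad^2 f:
  H = [[-5, 3], [3, -8]]
Verify stationarity: grad f(x*) = H x* + g = (0, 0).
Eigenvalues of H: -9.8541, -3.1459.
Both eigenvalues < 0, so H is negative definite -> x* is a strict local max.

max


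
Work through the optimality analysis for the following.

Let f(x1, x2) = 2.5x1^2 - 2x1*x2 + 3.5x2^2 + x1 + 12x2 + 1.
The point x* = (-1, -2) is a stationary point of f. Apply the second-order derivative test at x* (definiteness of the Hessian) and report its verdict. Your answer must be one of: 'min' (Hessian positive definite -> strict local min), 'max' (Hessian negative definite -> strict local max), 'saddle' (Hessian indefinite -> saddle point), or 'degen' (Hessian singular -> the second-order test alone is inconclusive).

Compute the Hessian H = grad^2 f:
  H = [[5, -2], [-2, 7]]
Verify stationarity: grad f(x*) = H x* + g = (0, 0).
Eigenvalues of H: 3.7639, 8.2361.
Both eigenvalues > 0, so H is positive definite -> x* is a strict local min.

min


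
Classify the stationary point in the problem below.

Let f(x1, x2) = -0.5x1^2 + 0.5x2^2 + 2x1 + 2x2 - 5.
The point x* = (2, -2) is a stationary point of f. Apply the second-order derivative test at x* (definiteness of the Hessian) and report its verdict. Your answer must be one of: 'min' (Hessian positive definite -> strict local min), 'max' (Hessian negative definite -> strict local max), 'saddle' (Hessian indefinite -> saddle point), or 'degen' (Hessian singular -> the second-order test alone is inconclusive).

Compute the Hessian H = grad^2 f:
  H = [[-1, 0], [0, 1]]
Verify stationarity: grad f(x*) = H x* + g = (0, 0).
Eigenvalues of H: -1, 1.
Eigenvalues have mixed signs, so H is indefinite -> x* is a saddle point.

saddle


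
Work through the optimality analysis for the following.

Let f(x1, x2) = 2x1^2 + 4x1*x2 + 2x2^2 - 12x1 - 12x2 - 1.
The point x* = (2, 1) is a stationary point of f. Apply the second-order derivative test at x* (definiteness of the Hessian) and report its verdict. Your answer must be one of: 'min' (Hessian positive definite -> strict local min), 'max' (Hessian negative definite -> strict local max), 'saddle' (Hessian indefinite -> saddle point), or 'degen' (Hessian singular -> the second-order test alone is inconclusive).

Compute the Hessian H = grad^2 f:
  H = [[4, 4], [4, 4]]
Verify stationarity: grad f(x*) = H x* + g = (0, 0).
Eigenvalues of H: 0, 8.
H has a zero eigenvalue (singular; positive semidefinite but not definite), so H is neither positive definite, negative definite, nor indefinite. The second-order test alone is inconclusive -> degen.
(Indeed, f is constant along the null direction of H through x*, so x* is not a strict local extremum.)

degen


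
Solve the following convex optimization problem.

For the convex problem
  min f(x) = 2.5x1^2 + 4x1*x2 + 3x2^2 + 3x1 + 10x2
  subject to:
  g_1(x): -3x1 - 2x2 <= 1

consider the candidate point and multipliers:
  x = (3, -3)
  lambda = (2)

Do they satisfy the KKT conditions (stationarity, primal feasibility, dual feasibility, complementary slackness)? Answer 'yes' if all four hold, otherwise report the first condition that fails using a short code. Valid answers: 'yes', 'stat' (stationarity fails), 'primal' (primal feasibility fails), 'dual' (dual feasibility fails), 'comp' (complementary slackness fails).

Gradient of f: grad f(x) = Q x + c = (6, 4)
Constraint values g_i(x) = a_i^T x - b_i:
  g_1((3, -3)) = -4
Stationarity residual: grad f(x) + sum_i lambda_i a_i = (0, 0)
  -> stationarity OK
Primal feasibility (all g_i <= 0): OK
Dual feasibility (all lambda_i >= 0): OK
Complementary slackness (lambda_i * g_i(x) = 0 for all i): FAILS

Verdict: the first failing condition is complementary_slackness -> comp.

comp


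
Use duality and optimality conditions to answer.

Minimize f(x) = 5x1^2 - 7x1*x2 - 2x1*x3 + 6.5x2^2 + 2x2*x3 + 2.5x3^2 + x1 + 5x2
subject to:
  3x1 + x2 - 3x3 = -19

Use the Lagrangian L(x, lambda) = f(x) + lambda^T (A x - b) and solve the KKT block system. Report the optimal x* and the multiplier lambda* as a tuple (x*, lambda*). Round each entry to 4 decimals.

Form the Lagrangian:
  L(x, lambda) = (1/2) x^T Q x + c^T x + lambda^T (A x - b)
Stationarity (grad_x L = 0): Q x + c + A^T lambda = 0.
Primal feasibility: A x = b.

This gives the KKT block system:
  [ Q   A^T ] [ x     ]   [-c ]
  [ A    0  ] [ lambda ] = [ b ]

Solving the linear system:
  x*      = (-2.7789, -2.6421, 2.6737)
  lambda* = (4.5474)
  f(x*)   = 35.2053

x* = (-2.7789, -2.6421, 2.6737), lambda* = (4.5474)


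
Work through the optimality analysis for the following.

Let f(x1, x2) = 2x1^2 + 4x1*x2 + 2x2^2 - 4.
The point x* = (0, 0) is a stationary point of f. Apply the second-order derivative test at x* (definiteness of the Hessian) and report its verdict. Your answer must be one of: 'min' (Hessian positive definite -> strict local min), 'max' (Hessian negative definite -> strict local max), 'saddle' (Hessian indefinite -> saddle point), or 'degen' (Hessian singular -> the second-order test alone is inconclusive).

Compute the Hessian H = grad^2 f:
  H = [[4, 4], [4, 4]]
Verify stationarity: grad f(x*) = H x* + g = (0, 0).
Eigenvalues of H: 0, 8.
H has a zero eigenvalue (singular; positive semidefinite but not definite), so H is neither positive definite, negative definite, nor indefinite. The second-order test alone is inconclusive -> degen.
(Indeed, f is constant along the null direction of H through x*, so x* is not a strict local extremum.)

degen


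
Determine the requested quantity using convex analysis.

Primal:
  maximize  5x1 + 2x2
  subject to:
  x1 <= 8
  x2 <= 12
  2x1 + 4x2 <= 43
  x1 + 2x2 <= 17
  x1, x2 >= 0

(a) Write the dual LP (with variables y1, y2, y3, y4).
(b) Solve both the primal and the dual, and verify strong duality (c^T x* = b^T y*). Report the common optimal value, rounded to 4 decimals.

The standard primal-dual pair for 'max c^T x s.t. A x <= b, x >= 0' is:
  Dual:  min b^T y  s.t.  A^T y >= c,  y >= 0.

So the dual LP is:
  minimize  8y1 + 12y2 + 43y3 + 17y4
  subject to:
    y1 + 2y3 + y4 >= 5
    y2 + 4y3 + 2y4 >= 2
    y1, y2, y3, y4 >= 0

Solving the primal: x* = (8, 4.5).
  primal value c^T x* = 49.
Solving the dual: y* = (4, 0, 0, 1).
  dual value b^T y* = 49.
Strong duality: c^T x* = b^T y*. Confirmed.

49


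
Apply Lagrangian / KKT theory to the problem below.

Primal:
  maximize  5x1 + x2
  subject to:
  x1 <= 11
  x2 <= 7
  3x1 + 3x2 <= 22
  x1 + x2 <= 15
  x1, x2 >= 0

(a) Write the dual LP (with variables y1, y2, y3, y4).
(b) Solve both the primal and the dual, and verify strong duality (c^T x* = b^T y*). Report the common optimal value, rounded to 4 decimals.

The standard primal-dual pair for 'max c^T x s.t. A x <= b, x >= 0' is:
  Dual:  min b^T y  s.t.  A^T y >= c,  y >= 0.

So the dual LP is:
  minimize  11y1 + 7y2 + 22y3 + 15y4
  subject to:
    y1 + 3y3 + y4 >= 5
    y2 + 3y3 + y4 >= 1
    y1, y2, y3, y4 >= 0

Solving the primal: x* = (7.3333, 0).
  primal value c^T x* = 36.6667.
Solving the dual: y* = (0, 0, 1.6667, 0).
  dual value b^T y* = 36.6667.
Strong duality: c^T x* = b^T y*. Confirmed.

36.6667


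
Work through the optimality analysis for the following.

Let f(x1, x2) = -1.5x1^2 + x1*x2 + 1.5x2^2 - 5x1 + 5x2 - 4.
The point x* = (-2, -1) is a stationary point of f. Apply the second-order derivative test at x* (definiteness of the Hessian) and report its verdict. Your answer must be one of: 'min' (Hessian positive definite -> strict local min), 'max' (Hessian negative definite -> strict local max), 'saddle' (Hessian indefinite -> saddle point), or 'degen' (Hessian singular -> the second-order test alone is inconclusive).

Compute the Hessian H = grad^2 f:
  H = [[-3, 1], [1, 3]]
Verify stationarity: grad f(x*) = H x* + g = (0, 0).
Eigenvalues of H: -3.1623, 3.1623.
Eigenvalues have mixed signs, so H is indefinite -> x* is a saddle point.

saddle


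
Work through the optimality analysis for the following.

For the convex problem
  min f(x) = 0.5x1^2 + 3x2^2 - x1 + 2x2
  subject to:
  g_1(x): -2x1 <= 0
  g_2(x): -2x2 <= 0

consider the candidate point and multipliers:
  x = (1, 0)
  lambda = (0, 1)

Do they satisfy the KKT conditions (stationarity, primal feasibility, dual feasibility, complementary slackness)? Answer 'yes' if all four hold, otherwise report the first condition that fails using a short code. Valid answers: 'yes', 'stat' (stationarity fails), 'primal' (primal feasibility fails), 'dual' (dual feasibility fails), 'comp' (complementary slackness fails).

Gradient of f: grad f(x) = Q x + c = (0, 2)
Constraint values g_i(x) = a_i^T x - b_i:
  g_1((1, 0)) = -2
  g_2((1, 0)) = 0
Stationarity residual: grad f(x) + sum_i lambda_i a_i = (0, 0)
  -> stationarity OK
Primal feasibility (all g_i <= 0): OK
Dual feasibility (all lambda_i >= 0): OK
Complementary slackness (lambda_i * g_i(x) = 0 for all i): OK

Verdict: yes, KKT holds.

yes


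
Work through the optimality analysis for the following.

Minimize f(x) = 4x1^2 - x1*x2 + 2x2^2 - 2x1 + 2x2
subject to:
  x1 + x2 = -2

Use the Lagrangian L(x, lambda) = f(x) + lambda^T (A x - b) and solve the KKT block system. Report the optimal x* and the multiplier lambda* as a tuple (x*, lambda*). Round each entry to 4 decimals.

Form the Lagrangian:
  L(x, lambda) = (1/2) x^T Q x + c^T x + lambda^T (A x - b)
Stationarity (grad_x L = 0): Q x + c + A^T lambda = 0.
Primal feasibility: A x = b.

This gives the KKT block system:
  [ Q   A^T ] [ x     ]   [-c ]
  [ A    0  ] [ lambda ] = [ b ]

Solving the linear system:
  x*      = (-0.4286, -1.5714)
  lambda* = (3.8571)
  f(x*)   = 2.7143

x* = (-0.4286, -1.5714), lambda* = (3.8571)


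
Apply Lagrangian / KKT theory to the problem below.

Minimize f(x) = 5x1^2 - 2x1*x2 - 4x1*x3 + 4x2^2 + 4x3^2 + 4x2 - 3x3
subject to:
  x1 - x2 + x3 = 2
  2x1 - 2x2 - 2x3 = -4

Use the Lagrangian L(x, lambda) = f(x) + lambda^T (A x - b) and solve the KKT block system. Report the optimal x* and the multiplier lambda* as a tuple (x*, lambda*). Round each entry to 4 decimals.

Form the Lagrangian:
  L(x, lambda) = (1/2) x^T Q x + c^T x + lambda^T (A x - b)
Stationarity (grad_x L = 0): Q x + c + A^T lambda = 0.
Primal feasibility: A x = b.

This gives the KKT block system:
  [ Q   A^T ] [ x     ]   [-c ]
  [ A    0  ] [ lambda ] = [ b ]

Solving the linear system:
  x*      = (0.2857, 0.2857, 2)
  lambda* = (-3.0714, 4.3929)
  f(x*)   = 9.4286

x* = (0.2857, 0.2857, 2), lambda* = (-3.0714, 4.3929)


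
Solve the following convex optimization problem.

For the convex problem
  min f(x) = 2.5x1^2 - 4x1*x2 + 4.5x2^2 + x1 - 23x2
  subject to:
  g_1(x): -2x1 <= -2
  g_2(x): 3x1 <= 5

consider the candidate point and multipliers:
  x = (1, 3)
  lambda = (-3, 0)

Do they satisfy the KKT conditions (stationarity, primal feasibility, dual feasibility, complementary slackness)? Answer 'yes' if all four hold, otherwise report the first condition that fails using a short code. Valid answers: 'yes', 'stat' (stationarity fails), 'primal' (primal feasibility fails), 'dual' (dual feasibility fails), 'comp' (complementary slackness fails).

Gradient of f: grad f(x) = Q x + c = (-6, 0)
Constraint values g_i(x) = a_i^T x - b_i:
  g_1((1, 3)) = 0
  g_2((1, 3)) = -2
Stationarity residual: grad f(x) + sum_i lambda_i a_i = (0, 0)
  -> stationarity OK
Primal feasibility (all g_i <= 0): OK
Dual feasibility (all lambda_i >= 0): FAILS
Complementary slackness (lambda_i * g_i(x) = 0 for all i): OK

Verdict: the first failing condition is dual_feasibility -> dual.

dual


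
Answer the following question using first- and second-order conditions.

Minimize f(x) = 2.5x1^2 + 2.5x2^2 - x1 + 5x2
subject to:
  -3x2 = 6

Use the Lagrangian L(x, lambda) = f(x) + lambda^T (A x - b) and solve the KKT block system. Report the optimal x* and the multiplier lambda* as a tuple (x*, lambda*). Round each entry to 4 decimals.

Form the Lagrangian:
  L(x, lambda) = (1/2) x^T Q x + c^T x + lambda^T (A x - b)
Stationarity (grad_x L = 0): Q x + c + A^T lambda = 0.
Primal feasibility: A x = b.

This gives the KKT block system:
  [ Q   A^T ] [ x     ]   [-c ]
  [ A    0  ] [ lambda ] = [ b ]

Solving the linear system:
  x*      = (0.2, -2)
  lambda* = (-1.6667)
  f(x*)   = -0.1

x* = (0.2, -2), lambda* = (-1.6667)


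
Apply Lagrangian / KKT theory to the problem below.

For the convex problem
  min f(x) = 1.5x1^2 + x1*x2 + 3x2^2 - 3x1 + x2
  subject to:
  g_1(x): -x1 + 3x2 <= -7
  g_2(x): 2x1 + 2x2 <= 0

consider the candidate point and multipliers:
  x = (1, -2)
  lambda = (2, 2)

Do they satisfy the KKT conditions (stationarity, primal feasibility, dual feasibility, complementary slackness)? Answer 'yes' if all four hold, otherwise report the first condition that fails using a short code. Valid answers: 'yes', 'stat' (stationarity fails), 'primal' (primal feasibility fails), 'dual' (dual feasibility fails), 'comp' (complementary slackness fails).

Gradient of f: grad f(x) = Q x + c = (-2, -10)
Constraint values g_i(x) = a_i^T x - b_i:
  g_1((1, -2)) = 0
  g_2((1, -2)) = -2
Stationarity residual: grad f(x) + sum_i lambda_i a_i = (0, 0)
  -> stationarity OK
Primal feasibility (all g_i <= 0): OK
Dual feasibility (all lambda_i >= 0): OK
Complementary slackness (lambda_i * g_i(x) = 0 for all i): FAILS

Verdict: the first failing condition is complementary_slackness -> comp.

comp


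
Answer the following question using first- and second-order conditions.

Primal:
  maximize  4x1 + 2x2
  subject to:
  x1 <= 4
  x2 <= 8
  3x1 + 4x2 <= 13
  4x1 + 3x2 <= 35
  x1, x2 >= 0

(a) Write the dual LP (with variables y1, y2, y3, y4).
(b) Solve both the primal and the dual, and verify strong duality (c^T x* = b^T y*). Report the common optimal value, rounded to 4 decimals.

The standard primal-dual pair for 'max c^T x s.t. A x <= b, x >= 0' is:
  Dual:  min b^T y  s.t.  A^T y >= c,  y >= 0.

So the dual LP is:
  minimize  4y1 + 8y2 + 13y3 + 35y4
  subject to:
    y1 + 3y3 + 4y4 >= 4
    y2 + 4y3 + 3y4 >= 2
    y1, y2, y3, y4 >= 0

Solving the primal: x* = (4, 0.25).
  primal value c^T x* = 16.5.
Solving the dual: y* = (2.5, 0, 0.5, 0).
  dual value b^T y* = 16.5.
Strong duality: c^T x* = b^T y*. Confirmed.

16.5


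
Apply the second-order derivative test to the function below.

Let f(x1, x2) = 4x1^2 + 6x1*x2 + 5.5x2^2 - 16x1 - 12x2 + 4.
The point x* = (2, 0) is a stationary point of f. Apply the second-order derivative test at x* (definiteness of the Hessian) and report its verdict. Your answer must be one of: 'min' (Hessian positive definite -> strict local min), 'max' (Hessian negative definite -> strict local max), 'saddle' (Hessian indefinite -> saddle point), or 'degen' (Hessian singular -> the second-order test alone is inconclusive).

Compute the Hessian H = grad^2 f:
  H = [[8, 6], [6, 11]]
Verify stationarity: grad f(x*) = H x* + g = (0, 0).
Eigenvalues of H: 3.3153, 15.6847.
Both eigenvalues > 0, so H is positive definite -> x* is a strict local min.

min


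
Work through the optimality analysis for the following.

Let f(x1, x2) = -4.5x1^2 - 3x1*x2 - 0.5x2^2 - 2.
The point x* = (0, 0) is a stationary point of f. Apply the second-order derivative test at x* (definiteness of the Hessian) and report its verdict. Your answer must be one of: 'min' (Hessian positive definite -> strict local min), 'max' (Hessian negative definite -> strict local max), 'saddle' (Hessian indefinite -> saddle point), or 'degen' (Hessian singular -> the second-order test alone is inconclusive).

Compute the Hessian H = grad^2 f:
  H = [[-9, -3], [-3, -1]]
Verify stationarity: grad f(x*) = H x* + g = (0, 0).
Eigenvalues of H: -10, 0.
H has a zero eigenvalue (singular; negative semidefinite but not definite), so H is neither positive definite, negative definite, nor indefinite. The second-order test alone is inconclusive -> degen.
(Indeed, f is constant along the null direction of H through x*, so x* is not a strict local extremum.)

degen


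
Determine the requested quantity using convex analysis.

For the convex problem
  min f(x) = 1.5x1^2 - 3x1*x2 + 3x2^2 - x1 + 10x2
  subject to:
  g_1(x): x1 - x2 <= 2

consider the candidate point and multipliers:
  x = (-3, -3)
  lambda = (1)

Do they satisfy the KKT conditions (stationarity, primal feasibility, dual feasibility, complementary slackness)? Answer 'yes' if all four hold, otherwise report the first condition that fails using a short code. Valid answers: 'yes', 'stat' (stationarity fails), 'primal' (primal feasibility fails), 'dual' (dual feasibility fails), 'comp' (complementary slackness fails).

Gradient of f: grad f(x) = Q x + c = (-1, 1)
Constraint values g_i(x) = a_i^T x - b_i:
  g_1((-3, -3)) = -2
Stationarity residual: grad f(x) + sum_i lambda_i a_i = (0, 0)
  -> stationarity OK
Primal feasibility (all g_i <= 0): OK
Dual feasibility (all lambda_i >= 0): OK
Complementary slackness (lambda_i * g_i(x) = 0 for all i): FAILS

Verdict: the first failing condition is complementary_slackness -> comp.

comp


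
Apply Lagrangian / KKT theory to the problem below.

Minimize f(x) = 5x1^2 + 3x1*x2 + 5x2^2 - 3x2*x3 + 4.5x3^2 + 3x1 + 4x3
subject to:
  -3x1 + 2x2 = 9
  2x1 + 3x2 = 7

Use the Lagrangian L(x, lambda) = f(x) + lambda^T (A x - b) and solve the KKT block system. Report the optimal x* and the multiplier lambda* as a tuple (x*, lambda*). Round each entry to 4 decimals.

Form the Lagrangian:
  L(x, lambda) = (1/2) x^T Q x + c^T x + lambda^T (A x - b)
Stationarity (grad_x L = 0): Q x + c + A^T lambda = 0.
Primal feasibility: A x = b.

This gives the KKT block system:
  [ Q   A^T ] [ x     ]   [-c ]
  [ A    0  ] [ lambda ] = [ b ]

Solving the linear system:
  x*      = (-1, 3, 0.5556)
  lambda* = (-3.4359, -6.1538)
  f(x*)   = 36.6111

x* = (-1, 3, 0.5556), lambda* = (-3.4359, -6.1538)


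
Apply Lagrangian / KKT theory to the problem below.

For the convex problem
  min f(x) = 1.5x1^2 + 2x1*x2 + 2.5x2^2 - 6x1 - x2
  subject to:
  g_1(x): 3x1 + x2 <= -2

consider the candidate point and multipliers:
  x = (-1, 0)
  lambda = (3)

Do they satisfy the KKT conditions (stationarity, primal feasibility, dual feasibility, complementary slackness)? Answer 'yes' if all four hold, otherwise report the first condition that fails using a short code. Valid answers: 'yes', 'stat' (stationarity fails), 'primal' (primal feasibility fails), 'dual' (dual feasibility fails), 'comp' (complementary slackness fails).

Gradient of f: grad f(x) = Q x + c = (-9, -3)
Constraint values g_i(x) = a_i^T x - b_i:
  g_1((-1, 0)) = -1
Stationarity residual: grad f(x) + sum_i lambda_i a_i = (0, 0)
  -> stationarity OK
Primal feasibility (all g_i <= 0): OK
Dual feasibility (all lambda_i >= 0): OK
Complementary slackness (lambda_i * g_i(x) = 0 for all i): FAILS

Verdict: the first failing condition is complementary_slackness -> comp.

comp


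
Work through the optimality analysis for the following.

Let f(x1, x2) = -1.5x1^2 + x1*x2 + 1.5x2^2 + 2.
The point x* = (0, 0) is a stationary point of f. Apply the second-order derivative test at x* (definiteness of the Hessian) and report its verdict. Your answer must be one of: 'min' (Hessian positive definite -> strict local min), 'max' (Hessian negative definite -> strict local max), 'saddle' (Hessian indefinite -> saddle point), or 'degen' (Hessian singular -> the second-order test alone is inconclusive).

Compute the Hessian H = grad^2 f:
  H = [[-3, 1], [1, 3]]
Verify stationarity: grad f(x*) = H x* + g = (0, 0).
Eigenvalues of H: -3.1623, 3.1623.
Eigenvalues have mixed signs, so H is indefinite -> x* is a saddle point.

saddle


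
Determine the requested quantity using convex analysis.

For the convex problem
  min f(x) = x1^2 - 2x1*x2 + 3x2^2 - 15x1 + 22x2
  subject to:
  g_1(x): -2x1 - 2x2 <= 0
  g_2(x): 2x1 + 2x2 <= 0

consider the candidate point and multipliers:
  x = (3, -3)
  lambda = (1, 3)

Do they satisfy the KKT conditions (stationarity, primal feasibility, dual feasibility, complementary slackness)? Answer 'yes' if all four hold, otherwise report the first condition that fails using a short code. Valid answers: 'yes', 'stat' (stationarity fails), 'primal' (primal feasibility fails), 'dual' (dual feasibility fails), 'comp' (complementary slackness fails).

Gradient of f: grad f(x) = Q x + c = (-3, -2)
Constraint values g_i(x) = a_i^T x - b_i:
  g_1((3, -3)) = 0
  g_2((3, -3)) = 0
Stationarity residual: grad f(x) + sum_i lambda_i a_i = (1, 2)
  -> stationarity FAILS
Primal feasibility (all g_i <= 0): OK
Dual feasibility (all lambda_i >= 0): OK
Complementary slackness (lambda_i * g_i(x) = 0 for all i): OK

Verdict: the first failing condition is stationarity -> stat.

stat


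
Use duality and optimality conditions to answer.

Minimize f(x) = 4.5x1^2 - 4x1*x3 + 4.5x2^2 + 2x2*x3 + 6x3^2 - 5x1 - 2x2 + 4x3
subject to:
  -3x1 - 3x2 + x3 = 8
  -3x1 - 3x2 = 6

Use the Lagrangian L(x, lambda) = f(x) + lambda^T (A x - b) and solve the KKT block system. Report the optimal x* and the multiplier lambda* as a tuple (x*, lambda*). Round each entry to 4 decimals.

Form the Lagrangian:
  L(x, lambda) = (1/2) x^T Q x + c^T x + lambda^T (A x - b)
Stationarity (grad_x L = 0): Q x + c + A^T lambda = 0.
Primal feasibility: A x = b.

This gives the KKT block system:
  [ Q   A^T ] [ x     ]   [-c ]
  [ A    0  ] [ lambda ] = [ b ]

Solving the linear system:
  x*      = (-0.1667, -1.8333, 2)
  lambda* = (-25, 20.1667)
  f(x*)   = 45.75

x* = (-0.1667, -1.8333, 2), lambda* = (-25, 20.1667)


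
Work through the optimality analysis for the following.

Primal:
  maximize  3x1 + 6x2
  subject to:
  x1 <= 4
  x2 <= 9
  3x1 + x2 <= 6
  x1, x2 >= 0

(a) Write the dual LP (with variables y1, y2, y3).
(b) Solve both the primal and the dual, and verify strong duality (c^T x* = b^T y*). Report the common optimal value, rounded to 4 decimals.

The standard primal-dual pair for 'max c^T x s.t. A x <= b, x >= 0' is:
  Dual:  min b^T y  s.t.  A^T y >= c,  y >= 0.

So the dual LP is:
  minimize  4y1 + 9y2 + 6y3
  subject to:
    y1 + 3y3 >= 3
    y2 + y3 >= 6
    y1, y2, y3 >= 0

Solving the primal: x* = (0, 6).
  primal value c^T x* = 36.
Solving the dual: y* = (0, 0, 6).
  dual value b^T y* = 36.
Strong duality: c^T x* = b^T y*. Confirmed.

36


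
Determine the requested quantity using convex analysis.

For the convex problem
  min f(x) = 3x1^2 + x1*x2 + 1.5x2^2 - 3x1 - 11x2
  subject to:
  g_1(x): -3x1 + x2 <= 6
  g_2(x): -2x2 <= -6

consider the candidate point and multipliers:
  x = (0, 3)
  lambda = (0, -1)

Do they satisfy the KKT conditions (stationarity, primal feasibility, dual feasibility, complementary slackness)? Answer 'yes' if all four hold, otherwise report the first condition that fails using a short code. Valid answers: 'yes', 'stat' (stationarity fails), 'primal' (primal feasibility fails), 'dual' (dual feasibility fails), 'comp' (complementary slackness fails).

Gradient of f: grad f(x) = Q x + c = (0, -2)
Constraint values g_i(x) = a_i^T x - b_i:
  g_1((0, 3)) = -3
  g_2((0, 3)) = 0
Stationarity residual: grad f(x) + sum_i lambda_i a_i = (0, 0)
  -> stationarity OK
Primal feasibility (all g_i <= 0): OK
Dual feasibility (all lambda_i >= 0): FAILS
Complementary slackness (lambda_i * g_i(x) = 0 for all i): OK

Verdict: the first failing condition is dual_feasibility -> dual.

dual


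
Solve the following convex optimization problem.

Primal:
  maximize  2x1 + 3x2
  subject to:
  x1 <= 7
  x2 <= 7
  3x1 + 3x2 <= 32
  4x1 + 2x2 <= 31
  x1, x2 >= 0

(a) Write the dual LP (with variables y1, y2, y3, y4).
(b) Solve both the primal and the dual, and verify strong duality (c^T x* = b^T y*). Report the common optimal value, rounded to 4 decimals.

The standard primal-dual pair for 'max c^T x s.t. A x <= b, x >= 0' is:
  Dual:  min b^T y  s.t.  A^T y >= c,  y >= 0.

So the dual LP is:
  minimize  7y1 + 7y2 + 32y3 + 31y4
  subject to:
    y1 + 3y3 + 4y4 >= 2
    y2 + 3y3 + 2y4 >= 3
    y1, y2, y3, y4 >= 0

Solving the primal: x* = (3.6667, 7).
  primal value c^T x* = 28.3333.
Solving the dual: y* = (0, 1, 0.6667, 0).
  dual value b^T y* = 28.3333.
Strong duality: c^T x* = b^T y*. Confirmed.

28.3333


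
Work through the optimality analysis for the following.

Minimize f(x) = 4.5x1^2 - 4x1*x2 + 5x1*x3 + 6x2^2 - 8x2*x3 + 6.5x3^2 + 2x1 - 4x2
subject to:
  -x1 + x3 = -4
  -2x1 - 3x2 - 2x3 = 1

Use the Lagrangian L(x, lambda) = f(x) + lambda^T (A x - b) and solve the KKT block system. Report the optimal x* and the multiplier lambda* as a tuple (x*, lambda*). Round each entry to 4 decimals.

Form the Lagrangian:
  L(x, lambda) = (1/2) x^T Q x + c^T x + lambda^T (A x - b)
Stationarity (grad_x L = 0): Q x + c + A^T lambda = 0.
Primal feasibility: A x = b.

This gives the KKT block system:
  [ Q   A^T ] [ x     ]   [-c ]
  [ A    0  ] [ lambda ] = [ b ]

Solving the linear system:
  x*      = (2.0234, -0.3646, -1.9766)
  lambda* = (12.224, -0.2187)
  f(x*)   = 27.3099

x* = (2.0234, -0.3646, -1.9766), lambda* = (12.224, -0.2187)


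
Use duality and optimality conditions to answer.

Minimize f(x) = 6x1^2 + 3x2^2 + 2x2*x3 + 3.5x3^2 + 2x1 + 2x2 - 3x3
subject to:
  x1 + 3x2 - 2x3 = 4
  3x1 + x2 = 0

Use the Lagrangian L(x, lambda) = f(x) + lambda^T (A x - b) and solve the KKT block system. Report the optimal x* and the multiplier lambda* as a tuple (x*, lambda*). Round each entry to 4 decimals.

Form the Lagrangian:
  L(x, lambda) = (1/2) x^T Q x + c^T x + lambda^T (A x - b)
Stationarity (grad_x L = 0): Q x + c + A^T lambda = 0.
Primal feasibility: A x = b.

This gives the KKT block system:
  [ Q   A^T ] [ x     ]   [-c ]
  [ A    0  ] [ lambda ] = [ b ]

Solving the linear system:
  x*      = (-0.3363, 1.0088, -0.6549)
  lambda* = (-2.7832, 1.6062)
  f(x*)   = 7.2212

x* = (-0.3363, 1.0088, -0.6549), lambda* = (-2.7832, 1.6062)


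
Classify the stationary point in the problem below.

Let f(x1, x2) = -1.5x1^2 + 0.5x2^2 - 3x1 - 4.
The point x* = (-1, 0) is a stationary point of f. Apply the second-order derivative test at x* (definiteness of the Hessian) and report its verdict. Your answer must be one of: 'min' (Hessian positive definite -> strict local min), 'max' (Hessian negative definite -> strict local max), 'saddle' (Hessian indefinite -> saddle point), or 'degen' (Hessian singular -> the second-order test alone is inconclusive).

Compute the Hessian H = grad^2 f:
  H = [[-3, 0], [0, 1]]
Verify stationarity: grad f(x*) = H x* + g = (0, 0).
Eigenvalues of H: -3, 1.
Eigenvalues have mixed signs, so H is indefinite -> x* is a saddle point.

saddle


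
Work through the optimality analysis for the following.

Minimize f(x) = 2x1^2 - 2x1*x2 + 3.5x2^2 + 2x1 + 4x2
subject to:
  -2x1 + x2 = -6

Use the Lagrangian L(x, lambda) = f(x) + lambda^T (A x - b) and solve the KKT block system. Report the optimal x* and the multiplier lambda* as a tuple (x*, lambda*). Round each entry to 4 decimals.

Form the Lagrangian:
  L(x, lambda) = (1/2) x^T Q x + c^T x + lambda^T (A x - b)
Stationarity (grad_x L = 0): Q x + c + A^T lambda = 0.
Primal feasibility: A x = b.

This gives the KKT block system:
  [ Q   A^T ] [ x     ]   [-c ]
  [ A    0  ] [ lambda ] = [ b ]

Solving the linear system:
  x*      = (2.5833, -0.8333)
  lambda* = (7)
  f(x*)   = 21.9167

x* = (2.5833, -0.8333), lambda* = (7)


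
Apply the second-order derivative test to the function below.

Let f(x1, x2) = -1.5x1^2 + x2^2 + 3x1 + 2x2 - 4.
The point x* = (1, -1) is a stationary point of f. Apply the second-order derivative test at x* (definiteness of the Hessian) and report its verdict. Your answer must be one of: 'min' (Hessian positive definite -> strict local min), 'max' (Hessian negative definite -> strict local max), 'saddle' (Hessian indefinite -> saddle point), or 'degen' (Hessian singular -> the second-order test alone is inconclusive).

Compute the Hessian H = grad^2 f:
  H = [[-3, 0], [0, 2]]
Verify stationarity: grad f(x*) = H x* + g = (0, 0).
Eigenvalues of H: -3, 2.
Eigenvalues have mixed signs, so H is indefinite -> x* is a saddle point.

saddle


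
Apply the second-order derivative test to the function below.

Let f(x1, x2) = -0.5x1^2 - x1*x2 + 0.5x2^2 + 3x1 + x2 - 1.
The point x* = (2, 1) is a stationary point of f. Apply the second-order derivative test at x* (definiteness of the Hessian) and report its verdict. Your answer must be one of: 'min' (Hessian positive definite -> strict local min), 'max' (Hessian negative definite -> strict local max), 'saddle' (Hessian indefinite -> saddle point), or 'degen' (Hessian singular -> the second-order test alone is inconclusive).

Compute the Hessian H = grad^2 f:
  H = [[-1, -1], [-1, 1]]
Verify stationarity: grad f(x*) = H x* + g = (0, 0).
Eigenvalues of H: -1.4142, 1.4142.
Eigenvalues have mixed signs, so H is indefinite -> x* is a saddle point.

saddle


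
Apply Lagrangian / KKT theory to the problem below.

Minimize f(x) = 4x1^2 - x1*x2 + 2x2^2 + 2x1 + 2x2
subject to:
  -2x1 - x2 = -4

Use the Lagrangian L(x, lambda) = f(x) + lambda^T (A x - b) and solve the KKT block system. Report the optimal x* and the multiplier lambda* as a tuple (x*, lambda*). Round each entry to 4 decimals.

Form the Lagrangian:
  L(x, lambda) = (1/2) x^T Q x + c^T x + lambda^T (A x - b)
Stationarity (grad_x L = 0): Q x + c + A^T lambda = 0.
Primal feasibility: A x = b.

This gives the KKT block system:
  [ Q   A^T ] [ x     ]   [-c ]
  [ A    0  ] [ lambda ] = [ b ]

Solving the linear system:
  x*      = (1.3571, 1.2857)
  lambda* = (5.7857)
  f(x*)   = 14.2143

x* = (1.3571, 1.2857), lambda* = (5.7857)


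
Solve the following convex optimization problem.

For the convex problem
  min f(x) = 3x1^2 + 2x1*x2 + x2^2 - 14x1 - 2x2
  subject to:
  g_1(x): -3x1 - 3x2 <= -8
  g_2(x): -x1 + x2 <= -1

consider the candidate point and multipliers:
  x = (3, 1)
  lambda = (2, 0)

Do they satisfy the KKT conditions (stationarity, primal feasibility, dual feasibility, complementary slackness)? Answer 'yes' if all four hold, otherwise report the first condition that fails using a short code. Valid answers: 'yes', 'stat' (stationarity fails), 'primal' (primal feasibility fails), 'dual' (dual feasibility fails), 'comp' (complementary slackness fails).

Gradient of f: grad f(x) = Q x + c = (6, 6)
Constraint values g_i(x) = a_i^T x - b_i:
  g_1((3, 1)) = -4
  g_2((3, 1)) = -1
Stationarity residual: grad f(x) + sum_i lambda_i a_i = (0, 0)
  -> stationarity OK
Primal feasibility (all g_i <= 0): OK
Dual feasibility (all lambda_i >= 0): OK
Complementary slackness (lambda_i * g_i(x) = 0 for all i): FAILS

Verdict: the first failing condition is complementary_slackness -> comp.

comp


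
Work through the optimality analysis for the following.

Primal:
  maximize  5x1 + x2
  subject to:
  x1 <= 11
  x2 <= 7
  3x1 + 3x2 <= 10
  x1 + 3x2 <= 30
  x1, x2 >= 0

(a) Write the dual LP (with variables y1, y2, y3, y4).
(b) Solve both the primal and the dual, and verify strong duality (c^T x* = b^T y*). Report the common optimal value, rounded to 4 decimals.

The standard primal-dual pair for 'max c^T x s.t. A x <= b, x >= 0' is:
  Dual:  min b^T y  s.t.  A^T y >= c,  y >= 0.

So the dual LP is:
  minimize  11y1 + 7y2 + 10y3 + 30y4
  subject to:
    y1 + 3y3 + y4 >= 5
    y2 + 3y3 + 3y4 >= 1
    y1, y2, y3, y4 >= 0

Solving the primal: x* = (3.3333, 0).
  primal value c^T x* = 16.6667.
Solving the dual: y* = (0, 0, 1.6667, 0).
  dual value b^T y* = 16.6667.
Strong duality: c^T x* = b^T y*. Confirmed.

16.6667


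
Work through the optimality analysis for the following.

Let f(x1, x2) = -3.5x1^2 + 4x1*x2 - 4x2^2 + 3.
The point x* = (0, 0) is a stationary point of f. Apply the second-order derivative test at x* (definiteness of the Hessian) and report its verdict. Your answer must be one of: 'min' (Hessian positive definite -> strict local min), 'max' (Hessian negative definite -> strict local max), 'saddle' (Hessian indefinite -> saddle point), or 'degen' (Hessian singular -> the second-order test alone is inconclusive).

Compute the Hessian H = grad^2 f:
  H = [[-7, 4], [4, -8]]
Verify stationarity: grad f(x*) = H x* + g = (0, 0).
Eigenvalues of H: -11.5311, -3.4689.
Both eigenvalues < 0, so H is negative definite -> x* is a strict local max.

max


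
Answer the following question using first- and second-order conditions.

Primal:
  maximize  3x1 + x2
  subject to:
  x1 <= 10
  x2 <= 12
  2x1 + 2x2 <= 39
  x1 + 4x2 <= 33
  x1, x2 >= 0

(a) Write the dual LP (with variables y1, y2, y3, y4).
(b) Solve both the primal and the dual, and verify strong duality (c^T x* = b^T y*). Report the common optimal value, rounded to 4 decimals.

The standard primal-dual pair for 'max c^T x s.t. A x <= b, x >= 0' is:
  Dual:  min b^T y  s.t.  A^T y >= c,  y >= 0.

So the dual LP is:
  minimize  10y1 + 12y2 + 39y3 + 33y4
  subject to:
    y1 + 2y3 + y4 >= 3
    y2 + 2y3 + 4y4 >= 1
    y1, y2, y3, y4 >= 0

Solving the primal: x* = (10, 5.75).
  primal value c^T x* = 35.75.
Solving the dual: y* = (2.75, 0, 0, 0.25).
  dual value b^T y* = 35.75.
Strong duality: c^T x* = b^T y*. Confirmed.

35.75


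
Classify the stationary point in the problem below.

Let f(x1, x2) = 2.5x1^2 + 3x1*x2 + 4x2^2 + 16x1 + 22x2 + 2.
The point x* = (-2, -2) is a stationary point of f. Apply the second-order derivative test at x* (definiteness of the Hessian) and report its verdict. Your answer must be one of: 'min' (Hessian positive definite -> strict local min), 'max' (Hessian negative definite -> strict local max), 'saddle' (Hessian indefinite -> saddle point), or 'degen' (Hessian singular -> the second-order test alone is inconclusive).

Compute the Hessian H = grad^2 f:
  H = [[5, 3], [3, 8]]
Verify stationarity: grad f(x*) = H x* + g = (0, 0).
Eigenvalues of H: 3.1459, 9.8541.
Both eigenvalues > 0, so H is positive definite -> x* is a strict local min.

min


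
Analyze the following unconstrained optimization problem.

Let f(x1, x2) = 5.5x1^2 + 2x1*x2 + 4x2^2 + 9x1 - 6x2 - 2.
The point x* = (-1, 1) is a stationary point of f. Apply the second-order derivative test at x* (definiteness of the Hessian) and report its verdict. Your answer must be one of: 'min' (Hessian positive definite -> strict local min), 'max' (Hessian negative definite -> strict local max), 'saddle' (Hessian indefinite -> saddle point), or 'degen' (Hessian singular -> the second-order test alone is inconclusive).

Compute the Hessian H = grad^2 f:
  H = [[11, 2], [2, 8]]
Verify stationarity: grad f(x*) = H x* + g = (0, 0).
Eigenvalues of H: 7, 12.
Both eigenvalues > 0, so H is positive definite -> x* is a strict local min.

min


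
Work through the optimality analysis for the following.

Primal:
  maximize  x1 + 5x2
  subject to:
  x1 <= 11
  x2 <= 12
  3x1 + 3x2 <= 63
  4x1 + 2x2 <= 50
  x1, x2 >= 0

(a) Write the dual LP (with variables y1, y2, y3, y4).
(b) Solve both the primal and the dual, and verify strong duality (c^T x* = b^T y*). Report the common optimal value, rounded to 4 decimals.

The standard primal-dual pair for 'max c^T x s.t. A x <= b, x >= 0' is:
  Dual:  min b^T y  s.t.  A^T y >= c,  y >= 0.

So the dual LP is:
  minimize  11y1 + 12y2 + 63y3 + 50y4
  subject to:
    y1 + 3y3 + 4y4 >= 1
    y2 + 3y3 + 2y4 >= 5
    y1, y2, y3, y4 >= 0

Solving the primal: x* = (6.5, 12).
  primal value c^T x* = 66.5.
Solving the dual: y* = (0, 4.5, 0, 0.25).
  dual value b^T y* = 66.5.
Strong duality: c^T x* = b^T y*. Confirmed.

66.5


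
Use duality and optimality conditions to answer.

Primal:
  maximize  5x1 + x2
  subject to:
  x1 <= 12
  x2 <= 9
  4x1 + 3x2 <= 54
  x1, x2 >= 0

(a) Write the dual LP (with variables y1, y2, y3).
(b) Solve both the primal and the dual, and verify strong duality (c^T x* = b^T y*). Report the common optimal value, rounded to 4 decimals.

The standard primal-dual pair for 'max c^T x s.t. A x <= b, x >= 0' is:
  Dual:  min b^T y  s.t.  A^T y >= c,  y >= 0.

So the dual LP is:
  minimize  12y1 + 9y2 + 54y3
  subject to:
    y1 + 4y3 >= 5
    y2 + 3y3 >= 1
    y1, y2, y3 >= 0

Solving the primal: x* = (12, 2).
  primal value c^T x* = 62.
Solving the dual: y* = (3.6667, 0, 0.3333).
  dual value b^T y* = 62.
Strong duality: c^T x* = b^T y*. Confirmed.

62


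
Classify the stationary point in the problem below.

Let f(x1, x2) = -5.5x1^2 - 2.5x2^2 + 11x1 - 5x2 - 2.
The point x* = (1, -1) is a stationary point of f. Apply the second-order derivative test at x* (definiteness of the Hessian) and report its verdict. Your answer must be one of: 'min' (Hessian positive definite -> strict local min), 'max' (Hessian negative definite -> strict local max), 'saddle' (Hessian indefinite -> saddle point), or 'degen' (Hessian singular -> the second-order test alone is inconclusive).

Compute the Hessian H = grad^2 f:
  H = [[-11, 0], [0, -5]]
Verify stationarity: grad f(x*) = H x* + g = (0, 0).
Eigenvalues of H: -11, -5.
Both eigenvalues < 0, so H is negative definite -> x* is a strict local max.

max
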